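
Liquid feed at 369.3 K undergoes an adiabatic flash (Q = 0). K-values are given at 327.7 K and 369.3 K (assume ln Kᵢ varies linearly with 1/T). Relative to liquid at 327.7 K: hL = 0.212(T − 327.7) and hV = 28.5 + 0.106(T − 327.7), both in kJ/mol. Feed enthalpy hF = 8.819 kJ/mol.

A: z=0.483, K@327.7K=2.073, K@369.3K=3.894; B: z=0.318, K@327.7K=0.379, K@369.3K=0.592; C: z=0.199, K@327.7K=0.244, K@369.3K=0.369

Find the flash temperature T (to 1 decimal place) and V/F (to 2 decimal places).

T = 330.7 K, V/F = 0.29

Adiabatic flash: solve Rachford–Rice at each trial T, then check hF = ψ·hV(T) + (1−ψ)·hL(T).
  T = 327.7 K: K = (2.073, 0.379, 0.244), RR gives ψ = 0.235, H_out = 6.686 kJ/mol
  T = 369.3 K: K = (3.894, 0.592, 0.369), RR gives ψ = 0.769, H_out = 27.356 kJ/mol
  T = 348.5 K: K = (2.895, 0.480, 0.304), RR gives ψ = 0.541, H_out = 18.624 kJ/mol
  T = 338.1 K: K = (2.462, 0.428, 0.273), RR gives ψ = 0.407, H_out = 13.368 kJ/mol
  T = 332.9 K: K = (2.262, 0.403, 0.258), RR gives ψ = 0.328, H_out = 10.277 kJ/mol
  T = 330.3 K: K = (2.166, 0.391, 0.251), RR gives ψ = 0.284, H_out = 8.557 kJ/mol
  T = 331.6 K: K = (2.214, 0.397, 0.255), RR gives ψ = 0.306, H_out = 9.434 kJ/mol
Linear interpolation between T = 330.3 (H_out = 8.557) and T = 331.6 (H_out = 9.434) on hF = 8.819 gives T ≈ 330.7 K, at which ψ = 0.29.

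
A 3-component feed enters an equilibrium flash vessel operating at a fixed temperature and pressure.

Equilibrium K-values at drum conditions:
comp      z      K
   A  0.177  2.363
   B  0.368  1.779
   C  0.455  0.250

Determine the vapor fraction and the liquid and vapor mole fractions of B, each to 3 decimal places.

Let ψ = V/F and solve Σ zᵢ(Kᵢ−1)/(1+ψ(Kᵢ−1)) = 0.
g(0) = ΣzᵢKᵢ − 1 = 0.187 and g(1) = 1 − Σzᵢ/Kᵢ = -1.102, so a root lies in (0, 1).
Newton–Raphson from ψ = 0.36:
  ψ = 0.360: g = -0.0817, g' = -0.764 → ψ = 0.253
  ψ = 0.253: g = -0.0024, g' = -0.728 → ψ = 0.250
Converged at ψ = 0.250.
Compositions from xᵢ = zᵢ/(1+ψ(Kᵢ−1)), yᵢ = Kᵢxᵢ:
  A: x = 0.132, y = 0.312
  B: x = 0.308, y = 0.548
  C: x = 0.560, y = 0.140

ψ = 0.250, x_B = 0.308, y_B = 0.548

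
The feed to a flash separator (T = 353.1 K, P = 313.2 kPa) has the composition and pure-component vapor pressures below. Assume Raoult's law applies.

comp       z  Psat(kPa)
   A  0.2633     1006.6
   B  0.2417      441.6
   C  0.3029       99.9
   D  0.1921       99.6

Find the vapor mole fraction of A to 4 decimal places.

y_A = 0.4973

Raoult's law: Kᵢ = Pᵢˢᵃᵗ/P = Pᵢˢᵃᵗ/313.2.
  K_A = 1006.6/313.2 = 3.213921, K_B = 441.6/313.2 = 1.409962, K_C = 99.9/313.2 = 0.318966, K_D = 99.6/313.2 = 0.318008
Iterate (Newton) starting at V/F = 0.5:
  V/F = 0.5000: g = -0.15270, g' = -0.8474 → V/F = 0.3198
  V/F = 0.3198: g = -0.00239, g' = -0.8499 → V/F = 0.3170
Converged at V/F = 0.3170.
Compositions from xᵢ = zᵢ/(1+V/F(Kᵢ−1)), yᵢ = Kᵢxᵢ:
  A: x = 0.1547, y = 0.4973
  B: x = 0.2139, y = 0.3016
  C: x = 0.3863, y = 0.1232
  D: x = 0.2451, y = 0.0779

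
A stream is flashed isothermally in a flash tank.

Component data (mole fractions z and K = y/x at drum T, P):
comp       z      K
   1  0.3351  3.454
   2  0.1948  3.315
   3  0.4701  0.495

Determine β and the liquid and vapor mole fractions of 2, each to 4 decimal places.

β = 0.8536, x_2 = 0.0655, y_2 = 0.2170

Let β = V/F and solve Σ zᵢ(Kᵢ−1)/(1+β(Kᵢ−1)) = 0.
Feasibility: ΣzᵢKᵢ = 2.0359, Σzᵢ/Kᵢ = 1.1055 — both > 1, two phases present.
Newton–Raphson from β = 0.5:
  β = 0.5000: g = 0.26069, g' = -0.8457 → β = 0.8082
  β = 0.8082: g = 0.03159, g' = -0.6956 → β = 0.8536
Converged at β = 0.8536.
Compositions from xᵢ = zᵢ/(1+β(Kᵢ−1)), yᵢ = Kᵢxᵢ:
  1: x = 0.1083, y = 0.3740
  2: x = 0.0655, y = 0.2170
  3: x = 0.8263, y = 0.4090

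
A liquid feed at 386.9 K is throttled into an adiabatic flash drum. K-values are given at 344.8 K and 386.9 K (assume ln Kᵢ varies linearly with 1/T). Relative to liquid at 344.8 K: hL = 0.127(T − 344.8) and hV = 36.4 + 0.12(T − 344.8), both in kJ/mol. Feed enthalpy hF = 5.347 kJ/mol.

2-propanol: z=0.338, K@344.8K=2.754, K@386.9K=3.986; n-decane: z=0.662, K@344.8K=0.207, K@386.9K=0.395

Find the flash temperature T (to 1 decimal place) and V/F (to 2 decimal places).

Adiabatic flash: solve Rachford–Rice at each trial T, then check hF = ψ·hV(T) + (1−ψ)·hL(T).
  T = 344.8 K: K = (2.754, 0.207), RR gives ψ = 0.049, H_out = 1.777 kJ/mol
  T = 386.9 K: K = (3.986, 0.395), RR gives ψ = 0.337, H_out = 17.513 kJ/mol
  T = 365.9 K: K = (3.350, 0.292), RR gives ψ = 0.195, H_out = 9.763 kJ/mol
  T = 355.4 K: K = (3.048, 0.247), RR gives ψ = 0.126, H_out = 5.911 kJ/mol
  T = 350.1 K: K = (2.899, 0.226), RR gives ψ = 0.088, H_out = 3.888 kJ/mol
  T = 352.8 K: K = (2.975, 0.237), RR gives ψ = 0.108, H_out = 4.928 kJ/mol
  T = 354.1 K: K = (3.011, 0.242), RR gives ψ = 0.117, H_out = 5.421 kJ/mol
Linear interpolation between T = 352.8 (H_out = 4.928) and T = 354.1 (H_out = 5.421) on hF = 5.347 gives T ≈ 353.9 K, at which ψ = 0.12.

T = 353.9 K, V/F = 0.12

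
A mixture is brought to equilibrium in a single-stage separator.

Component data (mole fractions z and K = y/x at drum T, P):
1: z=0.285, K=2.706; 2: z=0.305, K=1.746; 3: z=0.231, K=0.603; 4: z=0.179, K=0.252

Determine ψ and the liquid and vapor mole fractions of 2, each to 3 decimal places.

Rachford–Rice: g(ψ) = Σ zᵢ(Kᵢ−1)/(1+ψ(Kᵢ−1)) = 0.
Feasibility: ΣzᵢKᵢ = 1.488, Σzᵢ/Kᵢ = 1.373 — both > 1, two phases present.
Newton iteration, ψ⁰ = 0.41:
  ψ = 0.410: g = 0.1577, g' = -0.647 → ψ = 0.654
  ψ = 0.654: g = -0.0030, g' = -0.712 → ψ = 0.649
Converged at ψ = 0.649.
Compositions from xᵢ = zᵢ/(1+ψ(Kᵢ−1)), yᵢ = Kᵢxᵢ:
  1: x = 0.135, y = 0.366
  2: x = 0.205, y = 0.359
  3: x = 0.311, y = 0.188
  4: x = 0.348, y = 0.088

ψ = 0.649, x_2 = 0.205, y_2 = 0.359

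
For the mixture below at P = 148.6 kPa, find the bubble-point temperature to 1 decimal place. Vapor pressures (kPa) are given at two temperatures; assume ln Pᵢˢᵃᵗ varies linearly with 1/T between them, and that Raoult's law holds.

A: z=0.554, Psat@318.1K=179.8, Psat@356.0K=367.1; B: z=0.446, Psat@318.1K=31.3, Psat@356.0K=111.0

T = 330.1 K

Bubble-point temperature: ΣzᵢPᵢˢᵃᵗ(T) = P. Interpolate ln Pᵢˢᵃᵗ = aᵢ + bᵢ/T.
  T = 318.1 K: ΣzᵢPᵢˢᵃᵗ = 113.57 kPa
  T = 356.0 K: ΣzᵢPᵢˢᵃᵗ = 252.88 kPa
  T = 337.1 K: ΣzᵢPᵢˢᵃᵗ = 172.64 kPa
  T = 327.6 K: ΣzᵢPᵢˢᵃᵗ = 140.69 kPa
  T = 332.4 K: ΣzᵢPᵢˢᵃᵗ = 156.20 kPa
  T = 330.0 K: ΣzᵢPᵢˢᵃᵗ = 148.29 kPa
Interpolating between 330.0 K and 332.4 K gives T ≈ 330.1 K.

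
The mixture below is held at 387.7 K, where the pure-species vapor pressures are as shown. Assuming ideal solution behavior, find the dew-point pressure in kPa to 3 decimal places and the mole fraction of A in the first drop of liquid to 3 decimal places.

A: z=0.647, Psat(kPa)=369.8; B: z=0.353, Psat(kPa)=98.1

Pdew = 186.987 kPa, x_A = 0.327

At the dew point ψ → 1, so Σzᵢ/Kᵢ = 1 with Kᵢ = Pᵢˢᵃᵗ/P ⇒ 1/P = Σzᵢ/Pᵢˢᵃᵗ.
1/P = 0.647/369.8 + 0.353/98.1 = 0.005348 ⇒ P = 186.987 kPa
xᵢ = zᵢP/Pᵢˢᵃᵗ ⇒ x_A = 0.647·186.987/369.8 = 0.327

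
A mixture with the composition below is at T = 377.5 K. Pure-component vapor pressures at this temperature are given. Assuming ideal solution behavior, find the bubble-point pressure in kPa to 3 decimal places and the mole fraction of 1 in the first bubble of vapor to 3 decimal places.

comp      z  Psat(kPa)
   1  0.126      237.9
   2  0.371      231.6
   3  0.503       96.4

At the bubble point ψ → 0, so ΣzᵢKᵢ = 1 with Kᵢ = Pᵢˢᵃᵗ/P ⇒ P = ΣzᵢPᵢˢᵃᵗ.
P = 0.126·237.9 + 0.371·231.6 + 0.503·96.4 = 164.388 kPa
yᵢ = zᵢPᵢˢᵃᵗ/P ⇒ y_1 = 0.126·237.9/164.388 = 0.182

Pbub = 164.388 kPa, y_1 = 0.182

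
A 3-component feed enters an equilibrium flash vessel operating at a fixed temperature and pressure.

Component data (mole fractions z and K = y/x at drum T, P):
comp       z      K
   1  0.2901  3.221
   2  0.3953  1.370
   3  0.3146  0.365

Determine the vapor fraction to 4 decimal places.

Iterate (Newton) starting at ψ = 0.5:
  ψ = 0.5000: g = 0.13601, g' = -0.6321 → ψ = 0.7152
  ψ = 0.7152: g = -0.00138, g' = -0.6732 → ψ = 0.7131
Converged at ψ = 0.7131.

ψ = 0.7131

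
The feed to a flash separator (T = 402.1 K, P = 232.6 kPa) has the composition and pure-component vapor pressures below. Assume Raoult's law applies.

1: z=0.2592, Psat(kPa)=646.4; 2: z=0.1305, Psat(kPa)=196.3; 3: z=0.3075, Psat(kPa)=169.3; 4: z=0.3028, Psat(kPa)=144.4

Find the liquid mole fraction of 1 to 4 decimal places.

x_1 = 0.1438

Raoult's law: Kᵢ = Pᵢˢᵃᵗ/P = Pᵢˢᵃᵗ/232.6.
  K_1 = 646.4/232.6 = 2.779020, K_2 = 196.3/232.6 = 0.843938, K_3 = 169.3/232.6 = 0.727859, K_4 = 144.4/232.6 = 0.620808
Rachford–Rice: g(ψ) = Σ zᵢ(Kᵢ−1)/(1+ψ(Kᵢ−1)) = 0.
g(0) = ΣzᵢKᵢ − 1 = 0.2423 and g(1) = 1 − Σzᵢ/Kᵢ = -0.1581, so a root lies in (0, 1).
Newton–Raphson from ψ = 0.45:
  ψ = 0.4500: g = 0.00039, g' = -0.3496 → ψ = 0.4511
Converged at ψ = 0.4511.
Compositions from xᵢ = zᵢ/(1+ψ(Kᵢ−1)), yᵢ = Kᵢxᵢ:
  1: x = 0.1438, y = 0.3996
  2: x = 0.1404, y = 0.1185
  3: x = 0.3505, y = 0.2551
  4: x = 0.3653, y = 0.2268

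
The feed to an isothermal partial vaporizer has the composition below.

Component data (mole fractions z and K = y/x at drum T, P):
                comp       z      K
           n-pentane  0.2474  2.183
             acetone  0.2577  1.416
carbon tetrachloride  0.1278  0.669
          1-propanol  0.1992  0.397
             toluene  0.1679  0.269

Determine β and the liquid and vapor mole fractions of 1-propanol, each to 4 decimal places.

Material balance + equilibrium reduce to Σ zᵢ(Kᵢ−1)/(1+β(Kᵢ−1)) = 0.
Check two-phase: ΣzᵢKᵢ = 1.1147 > 1 and Σzᵢ/Kᵢ = 1.6123 > 1, so g(0) = 0.1147 > 0 and g(1) = -0.6123 < 0.
Iterate (Newton) starting at β = 0.5:
  β = 0.5000: g = -0.14345, g' = -0.5587 → β = 0.2432
  β = 0.2432: g = -0.01142, g' = -0.4943 → β = 0.2201
  β = 0.2201: g = 0.00001, g' = -0.4954 → β = 0.2202
Converged at β = 0.2202.
Compositions from xᵢ = zᵢ/(1+β(Kᵢ−1)), yᵢ = Kᵢxᵢ:
  n-pentane: x = 0.1963, y = 0.4285
  acetone: x = 0.2361, y = 0.3343
  carbon tetrachloride: x = 0.1378, y = 0.0922
  1-propanol: x = 0.2297, y = 0.0912
  toluene: x = 0.2001, y = 0.0538

β = 0.2202, x_1-propanol = 0.2297, y_1-propanol = 0.0912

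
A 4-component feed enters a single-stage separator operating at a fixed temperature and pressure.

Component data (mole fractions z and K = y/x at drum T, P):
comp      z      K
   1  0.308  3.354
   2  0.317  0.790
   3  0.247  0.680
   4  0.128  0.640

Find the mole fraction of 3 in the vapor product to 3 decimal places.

Rachford–Rice: g(V/F) = Σ zᵢ(Kᵢ−1)/(1+V/F(Kᵢ−1)) = 0.
Check two-phase: ΣzᵢKᵢ = 1.533 > 1 and Σzᵢ/Kᵢ = 1.056 > 1, so g(0) = 0.533 > 0 and g(1) = -0.056 < 0.
Newton–Raphson from V/F = 0.5:
  V/F = 0.500: g = 0.1084, g' = -0.438 → V/F = 0.747
  V/F = 0.747: g = 0.0169, g' = -0.319 → V/F = 0.800
  V/F = 0.800: g = 0.0004, g' = -0.304 → V/F = 0.802
Converged at V/F = 0.802.
Compositions from xᵢ = zᵢ/(1+V/F(Kᵢ−1)), yᵢ = Kᵢxᵢ:
  1: x = 0.107, y = 0.358
  2: x = 0.381, y = 0.301
  3: x = 0.332, y = 0.226
  4: x = 0.180, y = 0.115

y_3 = 0.226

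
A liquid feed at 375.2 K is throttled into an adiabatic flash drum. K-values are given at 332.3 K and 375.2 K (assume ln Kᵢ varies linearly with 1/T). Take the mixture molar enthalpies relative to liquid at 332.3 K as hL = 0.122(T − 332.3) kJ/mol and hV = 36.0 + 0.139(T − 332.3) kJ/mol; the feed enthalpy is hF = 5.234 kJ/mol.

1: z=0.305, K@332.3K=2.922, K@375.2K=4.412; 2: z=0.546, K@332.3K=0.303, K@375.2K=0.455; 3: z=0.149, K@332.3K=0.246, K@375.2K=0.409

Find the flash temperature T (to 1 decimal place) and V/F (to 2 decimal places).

T = 339.3 K, V/F = 0.12

Adiabatic flash: solve Rachford–Rice at each trial T, then check hF = ψ·hV(T) + (1−ψ)·hL(T).
  T = 332.3 K: K = (2.922, 0.303, 0.246), RR gives ψ = 0.068, H_out = 2.463 kJ/mol
  T = 375.2 K: K = (4.412, 0.455, 0.409), RR gives ψ = 0.346, H_out = 17.936 kJ/mol
  T = 353.8 K: K = (3.637, 0.376, 0.322), RR gives ψ = 0.216, H_out = 10.491 kJ/mol
  T = 343.1 K: K = (3.273, 0.339, 0.283), RR gives ψ = 0.147, H_out = 6.648 kJ/mol
  T = 337.7 K: K = (3.095, 0.321, 0.264), RR gives ψ = 0.109, H_out = 4.607 kJ/mol
  T = 340.4 K: K = (3.184, 0.330, 0.273), RR gives ψ = 0.129, H_out = 5.638 kJ/mol
  T = 339.0 K: K = (3.138, 0.325, 0.269), RR gives ψ = 0.119, H_out = 5.107 kJ/mol
Linear interpolation between T = 339.0 (H_out = 5.107) and T = 340.4 (H_out = 5.638) on hF = 5.234 gives T ≈ 339.3 K, at which ψ = 0.12.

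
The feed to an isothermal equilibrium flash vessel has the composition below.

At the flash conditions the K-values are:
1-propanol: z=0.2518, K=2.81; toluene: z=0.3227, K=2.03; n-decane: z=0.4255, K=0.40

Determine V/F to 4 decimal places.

V/F = 0.6358

Material balance + equilibrium reduce to Σ zᵢ(Kᵢ−1)/(1+V/F(Kᵢ−1)) = 0.
g(0) = ΣzᵢKᵢ − 1 = 0.5328 and g(1) = 1 − Σzᵢ/Kᵢ = -0.3123, so a root lies in (0, 1).
Iterate (Newton) starting at V/F = 0.5:
  V/F = 0.5000: g = 0.09392, g' = -0.6891 → V/F = 0.6363
  V/F = 0.6363: g = -0.00036, g' = -0.7039 → V/F = 0.6358
Converged at V/F = 0.6358.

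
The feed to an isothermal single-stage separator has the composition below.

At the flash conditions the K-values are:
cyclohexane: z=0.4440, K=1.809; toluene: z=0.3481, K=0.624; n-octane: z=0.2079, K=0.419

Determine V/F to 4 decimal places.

Material balance + equilibrium reduce to Σ zᵢ(Kᵢ−1)/(1+V/F(Kᵢ−1)) = 0.
Feasibility: ΣzᵢKᵢ = 1.1075, Σzᵢ/Kᵢ = 1.2995 — both > 1, two phases present.
Newton iteration, V/F⁰ = 0.43:
  V/F = 0.4300: g = -0.05065, g' = -0.3547 → V/F = 0.2872
  V/F = 0.2872: g = -0.00023, g' = -0.3543 → V/F = 0.2865
Converged at V/F = 0.2865.

V/F = 0.2865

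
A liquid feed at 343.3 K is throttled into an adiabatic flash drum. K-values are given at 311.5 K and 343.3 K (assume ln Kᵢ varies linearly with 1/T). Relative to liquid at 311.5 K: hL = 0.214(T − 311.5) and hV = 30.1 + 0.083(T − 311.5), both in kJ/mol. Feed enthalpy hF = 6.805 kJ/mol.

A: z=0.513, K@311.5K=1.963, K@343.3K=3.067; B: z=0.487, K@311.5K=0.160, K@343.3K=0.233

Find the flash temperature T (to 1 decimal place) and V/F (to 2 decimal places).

T = 317.1 K, V/F = 0.19

Adiabatic flash: solve Rachford–Rice at each trial T, then check hF = ψ·hV(T) + (1−ψ)·hL(T).
  T = 311.5 K: K = (1.963, 0.160), RR gives ψ = 0.105, H_out = 3.161 kJ/mol
  T = 343.3 K: K = (3.067, 0.233), RR gives ψ = 0.433, H_out = 18.041 kJ/mol
  T = 327.4 K: K = (2.480, 0.195), RR gives ψ = 0.308, H_out = 12.037 kJ/mol
  T = 319.4 K: K = (2.211, 0.177), RR gives ψ = 0.221, H_out = 8.121 kJ/mol
  T = 315.4 K: K = (2.083, 0.168), RR gives ψ = 0.167, H_out = 5.784 kJ/mol
  T = 317.4 K: K = (2.147, 0.173), RR gives ψ = 0.195, H_out = 6.991 kJ/mol
Linear interpolation between T = 315.4 (H_out = 5.784) and T = 317.4 (H_out = 6.991) on hF = 6.805 gives T ≈ 317.1 K, at which ψ = 0.19.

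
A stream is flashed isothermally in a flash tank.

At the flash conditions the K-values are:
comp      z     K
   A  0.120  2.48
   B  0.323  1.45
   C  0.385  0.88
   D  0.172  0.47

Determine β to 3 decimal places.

β = 0.710

Let β = V/F and solve Σ zᵢ(Kᵢ−1)/(1+β(Kᵢ−1)) = 0.
g(0) = ΣzᵢKᵢ − 1 = 0.186 and g(1) = 1 − Σzᵢ/Kᵢ = -0.075, so a root lies in (0, 1).
Newton–Raphson from β = 0.5:
  β = 0.500: g = 0.0475, g' = -0.226 → β = 0.710
Converged at β = 0.710.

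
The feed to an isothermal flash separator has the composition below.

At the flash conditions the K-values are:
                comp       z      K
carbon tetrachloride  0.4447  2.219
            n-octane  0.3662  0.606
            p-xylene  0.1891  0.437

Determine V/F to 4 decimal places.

Rachford–Rice: g(V/F) = Σ zᵢ(Kᵢ−1)/(1+V/F(Kᵢ−1)) = 0.
Feasibility: ΣzᵢKᵢ = 1.2913, Σzᵢ/Kᵢ = 1.2374 — both > 1, two phases present.
Newton iteration, V/F⁰ = 0.5:
  V/F = 0.5000: g = 0.00895, g' = -0.4594 → V/F = 0.5195
Converged at V/F = 0.5195.

V/F = 0.5195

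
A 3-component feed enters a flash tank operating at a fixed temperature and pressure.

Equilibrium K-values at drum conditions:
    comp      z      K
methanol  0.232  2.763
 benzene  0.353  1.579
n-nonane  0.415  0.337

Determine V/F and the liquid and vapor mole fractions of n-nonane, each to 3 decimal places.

V/F = 0.447, x_n-nonane = 0.590, y_n-nonane = 0.199

Material balance + equilibrium reduce to Σ zᵢ(Kᵢ−1)/(1+V/F(Kᵢ−1)) = 0.
g(0) = ΣzᵢKᵢ − 1 = 0.338 and g(1) = 1 − Σzᵢ/Kᵢ = -0.539, so a root lies in (0, 1).
Newton–Raphson from V/F = 0.63:
  V/F = 0.630: g = -0.1290, g' = -0.763 → V/F = 0.461
  V/F = 0.461: g = -0.0093, g' = -0.672 → V/F = 0.447
Converged at V/F = 0.447.
Compositions from xᵢ = zᵢ/(1+V/F(Kᵢ−1)), yᵢ = Kᵢxᵢ:
  methanol: x = 0.130, y = 0.358
  benzene: x = 0.280, y = 0.443
  n-nonane: x = 0.590, y = 0.199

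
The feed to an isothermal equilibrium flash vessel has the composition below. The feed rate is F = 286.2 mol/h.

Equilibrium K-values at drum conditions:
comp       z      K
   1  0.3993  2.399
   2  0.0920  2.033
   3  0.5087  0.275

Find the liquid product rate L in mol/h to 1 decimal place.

L = 202.1 mol/h

Newton–Raphson from ψ = 0.44:
  ψ = 0.4400: g = -0.13045, g' = -0.9224 → ψ = 0.2986
  ψ = 0.2986: g = -0.00403, g' = -0.8817 → ψ = 0.2940
Converged at ψ = 0.2940.
Then V = ψ·F = 0.2940·286.2 = 84.1 mol/h and L = F − V = 202.1 mol/h.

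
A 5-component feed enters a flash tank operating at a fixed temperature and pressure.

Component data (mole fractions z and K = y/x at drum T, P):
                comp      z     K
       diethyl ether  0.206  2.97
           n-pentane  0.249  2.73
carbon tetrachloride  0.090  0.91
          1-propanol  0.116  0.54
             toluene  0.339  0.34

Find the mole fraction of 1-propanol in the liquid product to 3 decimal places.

x_1-propanol = 0.153

Let ψ = V/F and solve Σ zᵢ(Kᵢ−1)/(1+ψ(Kᵢ−1)) = 0.
g(0) = ΣzᵢKᵢ − 1 = 0.551 and g(1) = 1 − Σzᵢ/Kᵢ = -0.471, so a root lies in (0, 1).
Newton–Raphson from ψ = 0.7:
  ψ = 0.700: g = -0.1378, g' = -0.858 → ψ = 0.539
  ψ = 0.539: g = -0.0073, g' = -0.788 → ψ = 0.530
Converged at ψ = 0.530.
Compositions from xᵢ = zᵢ/(1+ψ(Kᵢ−1)), yᵢ = Kᵢxᵢ:
  diethyl ether: x = 0.101, y = 0.299
  n-pentane: x = 0.130, y = 0.355
  carbon tetrachloride: x = 0.095, y = 0.086
  1-propanol: x = 0.153, y = 0.083
  toluene: x = 0.521, y = 0.177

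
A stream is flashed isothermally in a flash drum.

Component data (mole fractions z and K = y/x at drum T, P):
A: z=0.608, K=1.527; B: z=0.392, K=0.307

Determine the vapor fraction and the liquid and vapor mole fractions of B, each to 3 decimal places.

ψ = 0.134, x_B = 0.432, y_B = 0.133

Iterate (Newton) starting at ψ = 0.31:
  ψ = 0.310: g = -0.0706, g' = -0.430 → ψ = 0.146
  ψ = 0.146: g = -0.0047, g' = -0.379 → ψ = 0.134
Converged at ψ = 0.134.
Compositions from xᵢ = zᵢ/(1+ψ(Kᵢ−1)), yᵢ = Kᵢxᵢ:
  A: x = 0.568, y = 0.867
  B: x = 0.432, y = 0.133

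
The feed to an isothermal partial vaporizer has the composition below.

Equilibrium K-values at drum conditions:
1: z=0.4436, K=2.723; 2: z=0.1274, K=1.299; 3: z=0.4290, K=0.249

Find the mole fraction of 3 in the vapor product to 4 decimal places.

y_3 = 0.1572

Material balance + equilibrium reduce to Σ zᵢ(Kᵢ−1)/(1+V/F(Kᵢ−1)) = 0.
Feasibility: ΣzᵢKᵢ = 1.4802, Σzᵢ/Kᵢ = 1.9839 — both > 1, two phases present.
Newton iteration, V/F⁰ = 0.39:
  V/F = 0.3900: g = 0.03563, g' = -0.9641 → V/F = 0.4270
  V/F = 0.4270: g = -0.00009, g' = -0.9704 → V/F = 0.4269
Converged at V/F = 0.4269.
Compositions from xᵢ = zᵢ/(1+V/F(Kᵢ−1)), yᵢ = Kᵢxᵢ:
  1: x = 0.2556, y = 0.6960
  2: x = 0.1130, y = 0.1468
  3: x = 0.6314, y = 0.1572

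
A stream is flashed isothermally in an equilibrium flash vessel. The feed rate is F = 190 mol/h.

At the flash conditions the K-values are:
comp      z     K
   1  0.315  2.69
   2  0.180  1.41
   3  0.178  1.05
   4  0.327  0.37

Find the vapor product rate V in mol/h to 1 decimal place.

Material balance + equilibrium reduce to Σ zᵢ(Kᵢ−1)/(1+ψ(Kᵢ−1)) = 0.
g(0) = ΣzᵢKᵢ − 1 = 0.409 and g(1) = 1 − Σzᵢ/Kᵢ = -0.298, so a root lies in (0, 1).
Newton–Raphson from ψ = 0.5:
  ψ = 0.500: g = 0.0577, g' = -0.562 → ψ = 0.603
  ψ = 0.603: g = -0.0006, g' = -0.578 → ψ = 0.602
Converged at ψ = 0.602.
Then V = ψ·F = 0.6017·190 = 114.3 mol/h and L = F − V = 75.7 mol/h.

V = 114.3 mol/h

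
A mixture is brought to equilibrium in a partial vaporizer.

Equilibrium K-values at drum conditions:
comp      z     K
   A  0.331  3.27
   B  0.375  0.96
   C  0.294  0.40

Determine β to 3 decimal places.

Rachford–Rice: g(β) = Σ zᵢ(Kᵢ−1)/(1+β(Kᵢ−1)) = 0.
Feasibility: ΣzᵢKᵢ = 1.560, Σzᵢ/Kᵢ = 1.227 — both > 1, two phases present.
Iterate (Newton) starting at β = 0.37:
  β = 0.370: g = 0.1664, g' = -0.679 → β = 0.615
  β = 0.615: g = 0.0187, g' = -0.564 → β = 0.648
Converged at β = 0.648.

β = 0.648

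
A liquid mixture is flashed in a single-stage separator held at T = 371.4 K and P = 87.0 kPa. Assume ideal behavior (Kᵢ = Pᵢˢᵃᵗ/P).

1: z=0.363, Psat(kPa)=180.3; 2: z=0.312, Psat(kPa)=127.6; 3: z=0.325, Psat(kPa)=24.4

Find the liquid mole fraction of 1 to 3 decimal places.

x_1 = 0.235

Raoult's law: Kᵢ = Pᵢˢᵃᵗ/P = Pᵢˢᵃᵗ/87.0.
  K_1 = 180.3/87.0 = 2.07241, K_2 = 127.6/87.0 = 1.46667, K_3 = 24.4/87.0 = 0.28046
Material balance + equilibrium reduce to Σ zᵢ(Kᵢ−1)/(1+β(Kᵢ−1)) = 0.
Feasibility: ΣzᵢKᵢ = 1.301, Σzᵢ/Kᵢ = 1.547 — both > 1, two phases present.
Newton iteration, β⁰ = 0.5:
  β = 0.500: g = 0.0062, g' = -0.632 → β = 0.510
Converged at β = 0.510.
Compositions from xᵢ = zᵢ/(1+β(Kᵢ−1)), yᵢ = Kᵢxᵢ:
  1: x = 0.235, y = 0.486
  2: x = 0.252, y = 0.370
  3: x = 0.513, y = 0.144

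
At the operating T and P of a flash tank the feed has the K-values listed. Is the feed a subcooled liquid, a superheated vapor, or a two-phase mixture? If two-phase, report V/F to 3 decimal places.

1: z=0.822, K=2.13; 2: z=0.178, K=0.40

superheated vapor

ΣzᵢKᵢ = 1.822; Σzᵢ/Kᵢ = 0.831.
Since Σzᵢ/Kᵢ < 1 the mixture is above its dew point — single vapor phase.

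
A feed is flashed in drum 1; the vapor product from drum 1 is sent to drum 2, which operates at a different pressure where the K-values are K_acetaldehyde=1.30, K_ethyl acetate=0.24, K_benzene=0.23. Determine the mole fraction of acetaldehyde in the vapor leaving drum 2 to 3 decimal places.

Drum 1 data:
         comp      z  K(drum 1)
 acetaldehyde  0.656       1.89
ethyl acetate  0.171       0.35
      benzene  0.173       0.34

Drum 1:
Newton–Raphson from ψ₁ = 0.65:
  ψ₁ = 0.650: g = -0.0226, g' = -0.656 → ψ₁ = 0.616
  ψ₁ = 0.616: g = -0.0004, g' = -0.631 → ψ₁ = 0.615
Converged at ψ₁ = 0.615.
Drum-1 compositions:
  acetaldehyde: x = 0.424, y = 0.801
  ethyl acetate: x = 0.285, y = 0.100
  benzene: x = 0.291, y = 0.099
Drum-2 feed = drum-1 vapor: z₂ = (0.8013, 0.0997, 0.0990).
Drum 2:
Newton–Raphson from ψ₂ = 0.5:
  ψ₂ = 0.500: g = -0.0371, g' = -0.360 → ψ₂ = 0.397
  ψ₂ = 0.397: g = -0.0034, g' = -0.297 → ψ₂ = 0.385
Converged at ψ₂ = 0.385.
  acetaldehyde: x = 0.718, y = 0.934
  ethyl acetate: x = 0.141, y = 0.034
  benzene: x = 0.141, y = 0.032

y_acetaldehyde (drum 2) = 0.934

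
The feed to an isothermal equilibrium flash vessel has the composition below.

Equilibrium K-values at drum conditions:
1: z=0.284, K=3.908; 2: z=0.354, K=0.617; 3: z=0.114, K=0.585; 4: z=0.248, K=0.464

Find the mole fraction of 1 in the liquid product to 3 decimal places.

Material balance + equilibrium reduce to Σ zᵢ(Kᵢ−1)/(1+β(Kᵢ−1)) = 0.
Feasibility: ΣzᵢKᵢ = 1.510, Σzᵢ/Kᵢ = 1.376 — both > 1, two phases present.
Iterate (Newton) starting at β = 0.5:
  β = 0.500: g = -0.0724, g' = -0.642 → β = 0.387
  β = 0.387: g = 0.0051, g' = -0.744 → β = 0.394
Converged at β = 0.394.
Compositions from xᵢ = zᵢ/(1+β(Kᵢ−1)), yᵢ = Kᵢxᵢ:
  1: x = 0.132, y = 0.517
  2: x = 0.417, y = 0.257
  3: x = 0.136, y = 0.080
  4: x = 0.314, y = 0.146

x_1 = 0.132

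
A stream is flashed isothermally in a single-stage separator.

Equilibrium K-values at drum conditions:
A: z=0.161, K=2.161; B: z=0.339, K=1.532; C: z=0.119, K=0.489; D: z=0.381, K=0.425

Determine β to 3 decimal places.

β = 0.199

Material balance + equilibrium reduce to Σ zᵢ(Kᵢ−1)/(1+β(Kᵢ−1)) = 0.
Check two-phase: ΣzᵢKᵢ = 1.087 > 1 and Σzᵢ/Kᵢ = 1.436 > 1, so g(0) = 0.087 > 0 and g(1) = -0.436 < 0.
Iterate (Newton) starting at β = 0.5:
  β = 0.500: g = -0.1284, g' = -0.451 → β = 0.215
  β = 0.215: g = -0.0070, g' = -0.419 → β = 0.199
Converged at β = 0.199.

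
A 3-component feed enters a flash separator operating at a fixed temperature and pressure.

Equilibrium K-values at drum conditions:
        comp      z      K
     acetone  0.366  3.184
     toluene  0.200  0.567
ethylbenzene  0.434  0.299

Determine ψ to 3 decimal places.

Iterate (Newton) starting at ψ = 0.5:
  ψ = 0.500: g = -0.1968, g' = -0.966 → ψ = 0.296
  ψ = 0.296: g = 0.0021, g' = -1.033 → ψ = 0.298
Converged at ψ = 0.298.

ψ = 0.298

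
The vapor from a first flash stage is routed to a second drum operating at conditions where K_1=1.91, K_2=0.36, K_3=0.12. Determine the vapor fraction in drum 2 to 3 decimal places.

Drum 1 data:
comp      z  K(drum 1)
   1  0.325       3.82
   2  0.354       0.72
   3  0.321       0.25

Drum 1:
Newton iteration, ψ₁⁰ = 0.5:
  ψ₁ = 0.500: g = -0.1202, g' = -0.945 → ψ₁ = 0.373
  ψ₁ = 0.373: g = 0.0019, g' = -0.997 → ψ₁ = 0.375
Converged at ψ₁ = 0.375.
Drum-1 compositions:
  1: x = 0.158, y = 0.604
  2: x = 0.395, y = 0.285
  3: x = 0.446, y = 0.112
Drum-2 feed = drum-1 vapor: z₂ = (0.6036, 0.2848, 0.1116).
Drum 2:
Let ψ₂ = V/F and solve Σ zᵢ(Kᵢ−1)/(1+ψ₂(Kᵢ−1)) = 0.
Check two-phase: ΣzᵢKᵢ = 1.269 > 1 and Σzᵢ/Kᵢ = 2.037 > 1, so g(0) = 0.269 > 0 and g(1) = -1.037 < 0.
Newton iteration, ψ₂⁰ = 0.32:
  ψ₂ = 0.320: g = 0.0595, g' = -0.652 → ψ₂ = 0.411
  ψ₂ = 0.411: g = -0.0016, g' = -0.692 → ψ₂ = 0.409
Converged at ψ₂ = 0.409.
  1: x = 0.440, y = 0.840
  2: x = 0.386, y = 0.139
  3: x = 0.174, y = 0.021

V/F (drum 2) = 0.409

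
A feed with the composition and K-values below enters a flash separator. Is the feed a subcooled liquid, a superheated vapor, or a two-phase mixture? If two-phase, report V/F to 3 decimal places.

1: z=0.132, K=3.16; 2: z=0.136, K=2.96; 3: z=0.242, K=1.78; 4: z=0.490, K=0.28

ΣzᵢKᵢ = 1.388; Σzᵢ/Kᵢ = 1.974.
Both exceed 1, so a two-phase solution exists.
Material balance + equilibrium reduce to Σ zᵢ(Kᵢ−1)/(1+ψ(Kᵢ−1)) = 0.
Newton–Raphson from ψ = 0.5:
  ψ = 0.500: g = -0.1437, g' = -0.972 → ψ = 0.352
  ψ = 0.352: g = -0.0049, g' = -0.928 → ψ = 0.347
Converged at ψ = 0.347.

two-phase, V/F = 0.347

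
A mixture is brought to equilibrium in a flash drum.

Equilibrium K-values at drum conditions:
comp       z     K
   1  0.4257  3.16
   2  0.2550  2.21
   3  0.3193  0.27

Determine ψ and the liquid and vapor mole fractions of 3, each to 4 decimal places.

Rachford–Rice: g(ψ) = Σ zᵢ(Kᵢ−1)/(1+ψ(Kᵢ−1)) = 0.
Check two-phase: ΣzᵢKᵢ = 1.9950 > 1 and Σzᵢ/Kᵢ = 1.4327 > 1, so g(0) = 0.9950 > 0 and g(1) = -0.4327 < 0.
Newton iteration, ψ⁰ = 0.55:
  ψ = 0.5500: g = 0.21606, g' = -1.0245 → ψ = 0.7609
  ψ = 0.7609: g = -0.01584, g' = -1.2464 → ψ = 0.7482
  ψ = 0.7482: g = -0.00018, g' = -1.2192 → ψ = 0.7480
Converged at ψ = 0.7480.
Compositions from xᵢ = zᵢ/(1+ψ(Kᵢ−1)), yᵢ = Kᵢxᵢ:
  1: x = 0.1627, y = 0.5143
  2: x = 0.1338, y = 0.2958
  3: x = 0.7034, y = 0.1899

ψ = 0.7480, x_3 = 0.7034, y_3 = 0.1899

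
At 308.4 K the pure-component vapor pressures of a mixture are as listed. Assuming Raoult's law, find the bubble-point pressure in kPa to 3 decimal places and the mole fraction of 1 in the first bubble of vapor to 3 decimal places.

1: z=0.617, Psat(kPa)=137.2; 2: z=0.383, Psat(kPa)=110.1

At the bubble point ψ → 0, so ΣzᵢKᵢ = 1 with Kᵢ = Pᵢˢᵃᵗ/P ⇒ P = ΣzᵢPᵢˢᵃᵗ.
P = 0.617·137.2 + 0.383·110.1 = 126.821 kPa
yᵢ = zᵢPᵢˢᵃᵗ/P ⇒ y_1 = 0.617·137.2/126.821 = 0.667

Pbub = 126.821 kPa, y_1 = 0.667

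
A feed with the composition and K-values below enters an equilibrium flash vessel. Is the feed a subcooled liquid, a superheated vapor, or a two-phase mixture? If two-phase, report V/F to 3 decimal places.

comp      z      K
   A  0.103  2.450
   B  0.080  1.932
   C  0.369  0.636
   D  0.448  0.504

subcooled liquid

ΣzᵢKᵢ = 0.867; Σzᵢ/Kᵢ = 1.553.
Since ΣzᵢKᵢ < 1 the mixture is below its bubble point — single liquid phase.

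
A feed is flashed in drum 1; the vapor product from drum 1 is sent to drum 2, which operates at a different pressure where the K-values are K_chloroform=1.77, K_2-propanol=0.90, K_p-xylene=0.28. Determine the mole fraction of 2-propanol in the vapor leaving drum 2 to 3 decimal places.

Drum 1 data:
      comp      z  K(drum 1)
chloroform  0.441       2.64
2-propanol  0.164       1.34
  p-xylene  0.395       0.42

Drum 1:
Let ψ₁ = V/F and solve Σ zᵢ(Kᵢ−1)/(1+ψ₁(Kᵢ−1)) = 0.
Check two-phase: ΣzᵢKᵢ = 1.550 > 1 and Σzᵢ/Kᵢ = 1.230 > 1, so g(0) = 0.550 > 0 and g(1) = -0.230 < 0.
Newton–Raphson from ψ₁ = 0.67:
  ψ₁ = 0.670: g = 0.0153, g' = -0.637 → ψ₁ = 0.694
Converged at ψ₁ = 0.694.
Drum-1 compositions:
  chloroform: x = 0.206, y = 0.545
  2-propanol: x = 0.133, y = 0.178
  p-xylene: x = 0.661, y = 0.278
Drum-2 feed = drum-1 vapor: z₂ = (0.5446, 0.1778, 0.2776).
Drum 2:
Let ψ₂ = V/F and solve Σ zᵢ(Kᵢ−1)/(1+ψ₂(Kᵢ−1)) = 0.
Feasibility: ΣzᵢKᵢ = 1.202, Σzᵢ/Kᵢ = 1.497 — both > 1, two phases present.
Newton–Raphson from ψ₂ = 0.5:
  ψ₂ = 0.500: g = -0.0283, g' = -0.522 → ψ₂ = 0.446
  ψ₂ = 0.446: g = -0.0008, g' = -0.493 → ψ₂ = 0.444
Converged at ψ₂ = 0.444.
  chloroform: x = 0.406, y = 0.718
  2-propanol: x = 0.186, y = 0.167
  p-xylene: x = 0.408, y = 0.114

y_2-propanol (drum 2) = 0.167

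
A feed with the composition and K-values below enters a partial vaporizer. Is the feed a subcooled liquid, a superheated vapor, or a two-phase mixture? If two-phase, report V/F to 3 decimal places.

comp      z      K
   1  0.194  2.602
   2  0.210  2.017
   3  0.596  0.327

two-phase, V/F = 0.138

ΣzᵢKᵢ = 1.123; Σzᵢ/Kᵢ = 2.001.
Both exceed 1, so a two-phase solution exists.
Let ψ = V/F and solve Σ zᵢ(Kᵢ−1)/(1+ψ(Kᵢ−1)) = 0.
Newton iteration, ψ⁰ = 0.68:
  ψ = 0.680: g = -0.4646, g' = -1.108 → ψ = 0.261
  ψ = 0.261: g = -0.0983, g' = -0.781 → ψ = 0.135
  ψ = 0.135: g = 0.0024, g' = -0.831 → ψ = 0.138
Converged at ψ = 0.138.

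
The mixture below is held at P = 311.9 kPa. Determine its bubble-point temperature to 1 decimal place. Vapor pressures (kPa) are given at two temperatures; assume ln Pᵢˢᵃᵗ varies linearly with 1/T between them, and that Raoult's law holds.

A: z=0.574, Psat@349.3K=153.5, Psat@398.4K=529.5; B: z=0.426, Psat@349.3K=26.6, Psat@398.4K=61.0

T = 395.8 K

Bubble-point temperature: ΣzᵢPᵢˢᵃᵗ(T) = P. Interpolate ln Pᵢˢᵃᵗ = aᵢ + bᵢ/T.
  T = 349.3 K: ΣzᵢPᵢˢᵃᵗ = 99.44 kPa
  T = 398.4 K: ΣzᵢPᵢˢᵃᵗ = 329.92 kPa
  T = 373.9 K: ΣzᵢPᵢˢᵃᵗ = 188.30 kPa
  T = 386.1 K: ΣzᵢPᵢˢᵃᵗ = 251.09 kPa
  T = 392.2 K: ΣzᵢPᵢˢᵃᵗ = 288.09 kPa
  T = 395.3 K: ΣzᵢPᵢˢᵃᵗ = 308.46 kPa
  T = 396.9 K: ΣzᵢPᵢˢᵃᵗ = 319.39 kPa
Interpolating between 395.3 K and 396.9 K gives T ≈ 395.8 K.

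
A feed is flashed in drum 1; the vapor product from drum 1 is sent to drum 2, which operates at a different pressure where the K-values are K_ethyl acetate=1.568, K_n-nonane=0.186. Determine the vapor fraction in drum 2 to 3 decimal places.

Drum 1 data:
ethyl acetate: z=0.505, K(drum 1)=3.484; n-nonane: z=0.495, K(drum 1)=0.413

Drum 1:
Binary case is linear: z₁(K₁−1)(1+ψ₁(K₂−1)) + z₂(K₂−1)(1+ψ₁(K₁−1)) = 0
⇒ ψ₁ = [z₁(K₁−1)+z₂(K₂−1)] / [−(K₁−1)(K₂−1)] = 0.9639/1.4581 = 0.661
Drum-1 compositions:
  ethyl acetate: x = 0.191, y = 0.666
  n-nonane: x = 0.809, y = 0.334
Drum-2 feed = drum-1 vapor: z₂ = (0.6659, 0.3341).
Drum 2:
Binary case is linear: z₁(K₁−1)(1+ψ₂(K₂−1)) + z₂(K₂−1)(1+ψ₂(K₁−1)) = 0
⇒ ψ₂ = [z₁(K₁−1)+z₂(K₂−1)] / [−(K₁−1)(K₂−1)] = 0.1063/0.4624 = 0.230
  ethyl acetate: x = 0.589, y = 0.924
  n-nonane: x = 0.411, y = 0.076

V/F (drum 2) = 0.230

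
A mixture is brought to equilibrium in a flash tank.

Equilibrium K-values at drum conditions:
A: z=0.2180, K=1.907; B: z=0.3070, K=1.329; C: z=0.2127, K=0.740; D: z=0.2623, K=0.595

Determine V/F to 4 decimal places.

V/F = 0.6338

Newton iteration, V/F⁰ = 0.38:
  V/F = 0.3800: g = 0.04991, g' = -0.2032 → V/F = 0.6255
  V/F = 0.6255: g = 0.00160, g' = -0.1935 → V/F = 0.6338
Converged at V/F = 0.6338.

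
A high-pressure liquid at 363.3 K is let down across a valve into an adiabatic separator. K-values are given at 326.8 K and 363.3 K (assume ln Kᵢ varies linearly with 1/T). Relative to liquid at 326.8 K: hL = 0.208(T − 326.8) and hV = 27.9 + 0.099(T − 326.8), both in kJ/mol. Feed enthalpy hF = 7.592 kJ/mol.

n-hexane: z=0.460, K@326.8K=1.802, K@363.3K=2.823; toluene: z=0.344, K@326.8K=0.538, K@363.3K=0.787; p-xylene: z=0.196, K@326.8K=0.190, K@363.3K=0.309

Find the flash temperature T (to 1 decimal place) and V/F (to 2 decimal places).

T = 332.4 K, V/F = 0.24

Adiabatic flash: solve Rachford–Rice at each trial T, then check hF = ψ·hV(T) + (1−ψ)·hL(T).
  T = 326.8 K: K = (1.802, 0.538, 0.190), RR gives ψ = 0.104, H_out = 2.913 kJ/mol
  T = 363.3 K: K = (2.823, 0.787, 0.309), RR gives ψ = 0.730, H_out = 25.045 kJ/mol
  T = 345.1 K: K = (2.284, 0.658, 0.246), RR gives ψ = 0.468, H_out = 15.934 kJ/mol
  T = 336.0 K: K = (2.037, 0.597, 0.217), RR gives ψ = 0.309, H_out = 10.234 kJ/mol
  T = 331.4 K: K = (1.917, 0.567, 0.203), RR gives ψ = 0.215, H_out = 6.835 kJ/mol
  T = 333.7 K: K = (1.976, 0.582, 0.210), RR gives ψ = 0.264, H_out = 8.590 kJ/mol
Linear interpolation between T = 331.4 (H_out = 6.835) and T = 333.7 (H_out = 8.590) on hF = 7.592 gives T ≈ 332.4 K, at which ψ = 0.24.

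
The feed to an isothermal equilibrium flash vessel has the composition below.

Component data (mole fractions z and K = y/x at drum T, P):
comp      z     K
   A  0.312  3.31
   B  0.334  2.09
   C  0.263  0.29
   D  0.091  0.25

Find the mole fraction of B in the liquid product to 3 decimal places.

Rachford–Rice: g(V/F) = Σ zᵢ(Kᵢ−1)/(1+V/F(Kᵢ−1)) = 0.
Feasibility: ΣzᵢKᵢ = 1.830, Σzᵢ/Kᵢ = 1.525 — both > 1, two phases present.
Newton–Raphson from V/F = 0.5:
  V/F = 0.500: g = 0.1714, g' = -0.974 → V/F = 0.676
  V/F = 0.676: g = -0.0064, g' = -1.086 → V/F = 0.670
Converged at V/F = 0.670.
Compositions from xᵢ = zᵢ/(1+V/F(Kᵢ−1)), yᵢ = Kᵢxᵢ:
  A: x = 0.122, y = 0.405
  B: x = 0.193, y = 0.403
  C: x = 0.502, y = 0.145
  D: x = 0.183, y = 0.046

x_B = 0.193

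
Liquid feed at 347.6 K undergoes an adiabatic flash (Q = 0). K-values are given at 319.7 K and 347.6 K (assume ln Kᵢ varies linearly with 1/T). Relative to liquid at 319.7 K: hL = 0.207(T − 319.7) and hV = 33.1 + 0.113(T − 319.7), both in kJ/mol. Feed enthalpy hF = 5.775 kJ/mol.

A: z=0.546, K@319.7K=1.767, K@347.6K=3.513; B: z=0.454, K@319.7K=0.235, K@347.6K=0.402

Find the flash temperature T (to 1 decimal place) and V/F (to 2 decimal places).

Adiabatic flash: solve Rachford–Rice at each trial T, then check hF = ψ·hV(T) + (1−ψ)·hL(T).
  T = 319.7 K: K = (1.767, 0.235), RR gives ψ = 0.122, H_out = 4.032 kJ/mol
  T = 347.6 K: K = (3.513, 0.402), RR gives ψ = 0.732, H_out = 28.096 kJ/mol
  T = 333.6 K: K = (2.524, 0.311), RR gives ψ = 0.494, H_out = 18.586 kJ/mol
  T = 326.6 K: K = (2.117, 0.271), RR gives ψ = 0.342, H_out = 12.537 kJ/mol
  T = 323.1 K: K = (1.934, 0.252), RR gives ψ = 0.244, H_out = 8.695 kJ/mol
  T = 321.4 K: K = (1.849, 0.243), RR gives ψ = 0.187, H_out = 6.508 kJ/mol
Linear interpolation between T = 319.7 (H_out = 4.032) and T = 321.4 (H_out = 6.508) on hF = 5.775 gives T ≈ 320.9 K, at which ψ = 0.17.

T = 320.9 K, V/F = 0.17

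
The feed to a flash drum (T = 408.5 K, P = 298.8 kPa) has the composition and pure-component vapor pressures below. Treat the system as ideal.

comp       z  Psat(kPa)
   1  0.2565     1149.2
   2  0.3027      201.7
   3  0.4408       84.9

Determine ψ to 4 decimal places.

ψ = 0.1931

Raoult's law: Kᵢ = Pᵢˢᵃᵗ/P = Pᵢˢᵃᵗ/298.8.
  K_1 = 1149.2/298.8 = 3.846051, K_2 = 201.7/298.8 = 0.675033, K_3 = 84.9/298.8 = 0.284137
Rachford–Rice: g(ψ) = Σ zᵢ(Kᵢ−1)/(1+ψ(Kᵢ−1)) = 0.
Feasibility: ΣzᵢKᵢ = 1.3161, Σzᵢ/Kᵢ = 2.0665 — both > 1, two phases present.
Newton–Raphson from ψ = 0.36:
  ψ = 0.3600: g = -0.17593, g' = -0.9578 → ψ = 0.1763
  ψ = 0.1763: g = 0.02060, g' = -1.2530 → ψ = 0.1928
  ψ = 0.1928: g = 0.00039, g' = -1.2067 → ψ = 0.1931
Converged at ψ = 0.1931.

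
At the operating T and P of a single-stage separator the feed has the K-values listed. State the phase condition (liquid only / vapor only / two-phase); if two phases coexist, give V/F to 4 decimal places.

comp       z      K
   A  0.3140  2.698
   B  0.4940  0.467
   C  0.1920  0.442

ΣzᵢKᵢ = 1.1627; Σzᵢ/Kᵢ = 1.6086.
Both exceed 1, so a two-phase solution exists.
Let ψ = V/F and solve Σ zᵢ(Kᵢ−1)/(1+ψ(Kᵢ−1)) = 0.
Newton–Raphson from ψ = 0.34:
  ψ = 0.3400: g = -0.11578, g' = -0.6643 → ψ = 0.1657
  ψ = 0.1657: g = 0.00923, g' = -0.7928 → ψ = 0.1774
  ψ = 0.1774: g = 0.00008, g' = -0.7796 → ψ = 0.1775
Converged at ψ = 0.1775.

two-phase, V/F = 0.1775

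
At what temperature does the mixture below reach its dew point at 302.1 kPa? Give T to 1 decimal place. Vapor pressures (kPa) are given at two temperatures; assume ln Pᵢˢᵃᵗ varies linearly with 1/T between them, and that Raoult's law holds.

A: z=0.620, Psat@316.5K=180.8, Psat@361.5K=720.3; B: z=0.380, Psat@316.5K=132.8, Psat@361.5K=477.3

T = 336.7 K

Dew-point temperature: Σzᵢ·P/Pᵢˢᵃᵗ(T) = 1. Interpolate ln Pᵢˢᵃᵗ = aᵢ + bᵢ/T.
  T = 316.5 K: ΣzᵢP/Pᵢˢᵃᵗ = 1.9004
  T = 361.5 K: ΣzᵢP/Pᵢˢᵃᵗ = 0.5005
  T = 339.0 K: ΣzᵢP/Pᵢˢᵃᵗ = 0.9328
  T = 327.8 K: ΣzᵢP/Pᵢˢᵃᵗ = 1.3130
  T = 333.4 K: ΣzᵢP/Pᵢˢᵃᵗ = 1.1035
  T = 336.2 K: ΣzᵢP/Pᵢˢᵃᵗ = 1.0138
Interpolating between 336.2 K and 339.0 K gives T ≈ 336.7 K.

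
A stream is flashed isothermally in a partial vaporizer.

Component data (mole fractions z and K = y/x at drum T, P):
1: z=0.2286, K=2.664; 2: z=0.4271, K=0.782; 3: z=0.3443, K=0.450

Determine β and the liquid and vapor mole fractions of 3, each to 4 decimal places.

β = 0.1532, x_3 = 0.3760, y_3 = 0.1692

Rachford–Rice: g(β) = Σ zᵢ(Kᵢ−1)/(1+β(Kᵢ−1)) = 0.
Check two-phase: ΣzᵢKᵢ = 1.0979 > 1 and Σzᵢ/Kᵢ = 1.3971 > 1, so g(0) = 0.0979 > 0 and g(1) = -0.3971 < 0.
Newton–Raphson from β = 0.62:
  β = 0.6200: g = -0.20778, g' = -0.4203 → β = 0.1256
  β = 0.1256: g = 0.01546, g' = -0.5746 → β = 0.1526
  β = 0.1526: g = 0.00036, g' = -0.5484 → β = 0.1532
Converged at β = 0.1532.
Compositions from xᵢ = zᵢ/(1+β(Kᵢ−1)), yᵢ = Kᵢxᵢ:
  1: x = 0.1822, y = 0.4853
  2: x = 0.4419, y = 0.3455
  3: x = 0.3760, y = 0.1692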